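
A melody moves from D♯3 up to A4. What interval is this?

D to A spans five letter names (D-E-F-G-A), plus an octave: a twelfth.
The perfect twelfth is 19 semitones; here we have 18, one semitone narrower: diminished.
(Equivalently, a compound diminished fifth: a diminished fifth plus an octave.)

diminished twelfth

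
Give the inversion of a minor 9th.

M7

First reduce the compound minor ninth to its simple form, a minor second.
Inverted interval numbers add to nine, so a second pairs with a seventh (2 + 7 = 9).
Quality inverts too: minor becomes major. That makes the inversion a major seventh.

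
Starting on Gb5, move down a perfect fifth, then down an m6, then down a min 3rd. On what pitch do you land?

C4

Down a perfect fifth from Gb5: Cb5 (7 semitones down).
Down a minor sixth from Cb5: Eb4 (8 semitones down).
A minor third down from Eb4 is C4.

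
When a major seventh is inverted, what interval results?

minor 2nd

Inverted interval numbers add to nine, so a seventh pairs with a second (7 + 2 = 9).
The quality also flips — major becomes minor — giving a minor second.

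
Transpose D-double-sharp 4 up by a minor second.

The second takes the letter from D up to E.
Moving 1 semitone up from D##4 (the size of a minor second) reaches E#4.

E-sharp 4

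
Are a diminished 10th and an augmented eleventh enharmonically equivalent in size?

A diminished tenth spans 14 semitones; an augmented eleventh spans 18 semitones. They differ by 4.

No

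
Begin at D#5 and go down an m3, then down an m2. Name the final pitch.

Down a minor third from D#5: B#4 (3 semitones down).
A minor second down from B#4 is A##4.

A##4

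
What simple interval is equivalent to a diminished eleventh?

Subtracting seven from the interval number removes an octave: 11 − 7 = 4.
That makes a diminished eleventh a compound diminished fourth — an octave plus a diminished fourth.

diminished fourth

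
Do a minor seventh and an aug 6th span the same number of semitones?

Yes

A minor seventh spans 10 semitones, and an augmented sixth also spans 10 semitones — they're enharmonic.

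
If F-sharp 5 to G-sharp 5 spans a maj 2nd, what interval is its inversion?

minor 7th

Inverted interval numbers add to nine, so a second pairs with a seventh (2 + 7 = 9).
And major becomes minor under inversion, so we get a minor seventh.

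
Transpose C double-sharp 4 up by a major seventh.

B double-sharp 4

Counting seven letter names up from C lands on B.
Moving 11 semitones up from C##4 (the size of a major seventh) reaches B##4.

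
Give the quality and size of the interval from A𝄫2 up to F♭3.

major 6th

A to F spans six letter names (A-B-C-D-E-F), so the interval is some kind of sixth.
Abb2 to Fb3 is 9 semitones, matching the major sixth exactly, so the quality is major.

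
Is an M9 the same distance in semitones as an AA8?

Yes

A major ninth = 14 semitones = a doubly augmented octave; enharmonically equal.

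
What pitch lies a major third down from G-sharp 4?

The third takes the letter from G down to E.
A major third spans 4 semitones, so from G#4 the target pitch is E4.

E 4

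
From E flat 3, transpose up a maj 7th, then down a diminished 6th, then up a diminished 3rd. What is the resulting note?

Eb3 up a major seventh → D4 (11 semitones).
Down a diminished sixth from D4: F##3 (7 semitones down).
Up a diminished third from F##3: A3 (2 semitones up).

A 3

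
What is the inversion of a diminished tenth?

A6

First reduce the compound diminished tenth to its simple form, a diminished third.
Inverted interval numbers add to nine, so a third pairs with a sixth (3 + 6 = 9).
Quality inverts too: diminished becomes augmented. That makes the inversion an augmented sixth.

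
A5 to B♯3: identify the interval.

Descending from A5 to B#3 is the same interval as ascending B#3 to A5.
B to A spans seven letter names (B-C-D-E-F-G-A), plus an octave: a fourteenth.
B#3 to A5 spans 21 semitones — two semitones narrower than the major fourteenth (23) — giving a diminished fourteenth.
(Equivalently, a compound diminished seventh: a diminished seventh plus an octave.)

diminished fourteenth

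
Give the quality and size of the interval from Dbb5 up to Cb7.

major fourteenth

D to C spans seven letter names (D-E-F-G-A-B-C), plus an octave: a fourteenth.
Counting semitones, Dbb5→Cb7 is 23, which is the major fourteenth.
(Equivalently, a compound major seventh: a major seventh plus an octave.)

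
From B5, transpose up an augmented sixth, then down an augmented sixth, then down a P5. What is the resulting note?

E5

B5 up an augmented sixth → G##6 (10 semitones).
G##6 down an augmented sixth → B5 (10 semitones).
Down a perfect fifth from B5: E5 (7 semitones down).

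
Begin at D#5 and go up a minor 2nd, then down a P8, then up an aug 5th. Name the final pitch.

B#4

D#5 up a minor second → E5 (1 semitone).
A perfect octave down from E5 is E4.
Up an augmented fifth from E4: B#4 (8 semitones up).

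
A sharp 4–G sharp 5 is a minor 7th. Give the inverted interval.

Interval numbers invert to sum to nine: 7 + 2 = 9, so a seventh inverts to a second.
Quality inverts too: minor becomes major. That makes the inversion a major second.

major 2nd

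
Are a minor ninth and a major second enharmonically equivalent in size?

A minor ninth spans 13 semitones; a major second spans 2 semitones. They differ by 11.

No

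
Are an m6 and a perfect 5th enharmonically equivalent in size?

A minor sixth is 8 semitones but a perfect fifth is 7 semitones — different sizes.

No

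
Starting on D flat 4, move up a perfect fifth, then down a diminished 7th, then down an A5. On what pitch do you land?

E flat 3

Up a perfect fifth from Db4: Ab4 (7 semitones up).
Ab4 down a diminished seventh → B3 (9 semitones).
An augmented fifth down from B3 is Eb3.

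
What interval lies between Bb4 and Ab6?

minor fourteenth

B to A spans seven letter names (B-C-D-E-F-G-A), plus an octave — that makes it a fourteenth of some quality.
A major fourteenth would be 23 semitones, but Bb4 to Ab6 is 22 — one semitone narrower, making it a minor fourteenth.
(Equivalently, a compound minor seventh: a minor seventh plus an octave.)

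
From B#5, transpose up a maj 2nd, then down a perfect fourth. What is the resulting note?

G##5

Up a major second from B#5: C##6 (2 semitones up).
A perfect fourth down from C##6 is G##5.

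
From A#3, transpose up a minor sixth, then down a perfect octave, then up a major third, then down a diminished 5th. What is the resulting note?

D##3

A minor sixth up from A#3 is F#4.
Down a perfect octave from F#4: F#3 (12 semitones down).
F#3 up a major third → A#3 (4 semitones).
A diminished fifth down from A#3 is D##3.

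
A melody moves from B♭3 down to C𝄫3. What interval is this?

augmented seventh

Descending from Bb3 to Cbb3 is the same interval as ascending Cbb3 to Bb3.
C to B spans seven letter names (C-D-E-F-G-A-B), so the interval is some kind of seventh.
A major seventh would be 11 semitones; Cbb3 to Bb3 is 12, one semitone wider, so the interval is augmented.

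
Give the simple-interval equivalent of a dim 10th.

diminished third

Subtracting seven from the interval number removes an octave: 10 − 7 = 3.
So a diminished tenth is an octave plus a diminished third. The quality is unchanged.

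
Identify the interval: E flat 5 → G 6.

major tenth

E to G spans three letter names (E-F-G), plus an octave: a tenth.
The major tenth spans 16 semitones, and Eb5 to G6 is exactly 16 semitones — so this is a major tenth.
(Equivalently, a compound major third: a major third plus an octave.)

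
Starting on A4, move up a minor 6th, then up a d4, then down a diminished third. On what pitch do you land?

G5

A minor sixth up from A4 is F5.
Up a diminished fourth from F5: Bbb5 (4 semitones up).
A diminished third down from Bbb5 is G5.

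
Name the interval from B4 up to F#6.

B to F spans five letter names (B-C-D-E-F), plus an octave, so the interval is some kind of twelfth.
The perfect twelfth spans 19 semitones, and B4 to F#6 is exactly 19 semitones — so this is a perfect twelfth.
(Equivalently, a compound perfect fifth: a perfect fifth plus an octave.)

P12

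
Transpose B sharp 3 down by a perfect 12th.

Five letters down from B (plus an octave) reaches E.
A perfect twelfth is 19 semitones; 19 semitones down from B#3 gives E#2.

E sharp 2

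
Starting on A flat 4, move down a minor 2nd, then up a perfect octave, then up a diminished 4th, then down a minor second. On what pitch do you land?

A minor second down from Ab4 is G4.
G4 up a perfect octave → G5 (12 semitones).
A diminished fourth up from G5 is Cb6.
Down a minor second from Cb6: Bb5 (1 semitone down).

B flat 5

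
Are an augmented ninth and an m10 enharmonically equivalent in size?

Yes

An augmented ninth spans 15 semitones, and a minor tenth also spans 15 semitones — they're enharmonic.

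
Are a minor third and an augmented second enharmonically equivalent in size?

Yes

A minor third spans 3 semitones, and an augmented second also spans 3 semitones — they're enharmonic.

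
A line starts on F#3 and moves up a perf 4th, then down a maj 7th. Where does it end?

Up a perfect fourth from F#3: B3 (5 semitones up).
B3 down a major seventh → C3 (11 semitones).

C3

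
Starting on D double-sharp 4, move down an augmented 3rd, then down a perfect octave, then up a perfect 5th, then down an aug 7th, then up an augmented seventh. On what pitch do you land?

F sharp 3

D##4 down an augmented third → B3 (5 semitones).
A perfect octave down from B3 is B2.
Up a perfect fifth from B2: F#3 (7 semitones up).
F#3 down an augmented seventh → Gb2 (12 semitones).
Gb2 up an augmented seventh → F#3 (12 semitones).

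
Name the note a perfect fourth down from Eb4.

Bb3

The fourth takes the letter from E down to B.
A perfect fourth spans 5 semitones, so from Eb4 the target pitch is Bb3.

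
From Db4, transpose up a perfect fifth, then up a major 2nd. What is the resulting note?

Bb4

Up a perfect fifth from Db4: Ab4 (7 semitones up).
Ab4 up a major second → Bb4 (2 semitones).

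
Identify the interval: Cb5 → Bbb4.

Descending from Cb5 to Bbb4 is the same interval as ascending Bbb4 to Cb5.
B to C spans two letter names (B-C), so the interval is some kind of second.
Counting semitones, Bbb4→Cb5 is 2, which is the major second.

major 2nd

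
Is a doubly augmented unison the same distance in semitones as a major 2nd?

A doubly augmented unison = 2 semitones = a major second; enharmonically equal.

Yes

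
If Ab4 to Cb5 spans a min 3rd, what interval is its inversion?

M6

The rule of nine gives the new number: 9 − 3 = 6, so a third becomes a sixth.
And minor becomes major under inversion, so we get a major sixth.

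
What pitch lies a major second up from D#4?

Counting two letter names up from D lands on E.
Moving 2 semitones up from D#4 (the size of a major second) reaches E#4.

E#4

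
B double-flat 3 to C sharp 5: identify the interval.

doubly augmented ninth

B to C spans two letter names (B-C), plus an octave — that makes it a ninth of some quality.
A major ninth would be 14 semitones; Bbb3 to C#5 is 16, two semitones wider, so the interval is doubly augmented.
(Equivalently, a compound doubly augmented second: a doubly augmented second plus an octave.)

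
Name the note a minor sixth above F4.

The sixth takes the letter from F up to D.
Moving 8 semitones up from F4 (the size of a minor sixth) reaches Db5.

Db5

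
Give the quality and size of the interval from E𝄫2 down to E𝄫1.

perfect 8th

Descending from Ebb2 to Ebb1 is the same interval as ascending Ebb1 to Ebb2.
E to E is the same letter name, plus an octave: an octave.
The perfect octave spans 12 semitones, and Ebb1 to Ebb2 is exactly 12 semitones — so this is a perfect octave.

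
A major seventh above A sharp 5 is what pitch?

The seventh takes the letter from A up to G.
A major seventh spans 11 semitones, so from A#5 the target pitch is G##6.

G double-sharp 6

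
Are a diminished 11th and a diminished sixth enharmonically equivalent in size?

No

A diminished eleventh spans 16 semitones; a diminished sixth spans 7 semitones. They differ by 9.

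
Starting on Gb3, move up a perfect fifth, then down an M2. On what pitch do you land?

A perfect fifth up from Gb3 is Db4.
A major second down from Db4 is Cb4.

Cb4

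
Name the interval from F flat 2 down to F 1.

d8

Descending from Fb2 to F1 is the same interval as ascending F1 to Fb2.
F to F is the same letter name, plus an octave, so the interval is some kind of octave.
A perfect octave would be 12 semitones; F1 to Fb2 is 11, one semitone narrower, so the interval is diminished.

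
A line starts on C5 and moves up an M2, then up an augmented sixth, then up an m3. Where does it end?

C5 up a major second → D5 (2 semitones).
Up an augmented sixth from D5: B#5 (10 semitones up).
A minor third up from B#5 is D#6.

D#6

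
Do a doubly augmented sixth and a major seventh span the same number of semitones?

A doubly augmented sixth = 11 semitones = a major seventh; enharmonically equal.

Yes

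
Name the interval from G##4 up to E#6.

m13

G to E spans six letter names (G-A-B-C-D-E), plus an octave: a thirteenth.
A major thirteenth would be 21 semitones, but G##4 to E#6 is 20 — one semitone narrower, making it a minor thirteenth.
(Equivalently, a compound minor sixth: a minor sixth plus an octave.)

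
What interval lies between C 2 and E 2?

major third

C to E spans three letter names (C-D-E) — that makes it a third of some quality.
C2 to E2 is 4 semitones, matching the major third exactly, so the quality is major.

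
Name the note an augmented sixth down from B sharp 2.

Counting six letter names down from B lands on D.
An augmented sixth is 10 semitones; 10 semitones down from B#2 gives D2.

D 2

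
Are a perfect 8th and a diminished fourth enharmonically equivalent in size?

12 semitones (perfect octave) vs 4 semitones (diminished fourth): not equal.

No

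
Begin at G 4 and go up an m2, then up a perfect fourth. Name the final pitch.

D flat 5

A minor second up from G4 is Ab4.
A perfect fourth up from Ab4 is Db5.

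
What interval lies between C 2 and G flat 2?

C to G spans five letter names (C-D-E-F-G): a fifth.
The perfect fifth is 7 semitones; here we have 6, one semitone narrower: diminished.

diminished fifth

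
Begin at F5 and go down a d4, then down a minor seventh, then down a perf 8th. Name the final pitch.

F5 down a diminished fourth → C#5 (4 semitones).
C#5 down a minor seventh → D#4 (10 semitones).
A perfect octave down from D#4 is D#3.

D#3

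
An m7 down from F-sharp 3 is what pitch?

Counting seven letter names down from F lands on G.
A minor seventh is 10 semitones; 10 semitones down from F#3 gives G#2.

G-sharp 2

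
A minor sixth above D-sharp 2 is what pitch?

The sixth takes the letter from D up to B.
A minor sixth spans 8 semitones, so from D#2 the target pitch is B2.

B 2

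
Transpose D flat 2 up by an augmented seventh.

C sharp 3

Counting seven letter names up from D lands on C.
An augmented seventh is 12 semitones; 12 semitones up from Db2 gives C#3.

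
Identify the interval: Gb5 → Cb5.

Descending from Gb5 to Cb5 is the same interval as ascending Cb5 to Gb5.
C to G spans five letter names (C-D-E-F-G) — that makes it a fifth of some quality.
Counting semitones, Cb5→Gb5 is 7, which is the perfect fifth.

P5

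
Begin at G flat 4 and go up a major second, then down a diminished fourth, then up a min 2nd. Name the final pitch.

A major second up from Gb4 is Ab4.
Down a diminished fourth from Ab4: E4 (4 semitones down).
A minor second up from E4 is F4.

F 4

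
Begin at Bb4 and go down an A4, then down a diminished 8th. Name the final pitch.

F3

Bb4 down an augmented fourth → Fb4 (6 semitones).
Fb4 down a diminished octave → F3 (11 semitones).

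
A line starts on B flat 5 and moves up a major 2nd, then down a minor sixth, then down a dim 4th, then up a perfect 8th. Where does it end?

B sharp 5

Up a major second from Bb5: C6 (2 semitones up).
Down a minor sixth from C6: E5 (8 semitones down).
Down a diminished fourth from E5: B#4 (4 semitones down).
Up a perfect octave from B#4: B#5 (12 semitones up).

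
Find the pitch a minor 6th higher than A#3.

The sixth takes the letter from A up to F.
Moving 8 semitones up from A#3 (the size of a minor sixth) reaches F#4.

F#4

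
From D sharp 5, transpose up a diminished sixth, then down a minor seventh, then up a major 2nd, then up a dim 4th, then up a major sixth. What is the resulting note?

E flat 6

A diminished sixth up from D#5 is Bb5.
A minor seventh down from Bb5 is C5.
Up a major second from C5: D5 (2 semitones up).
A diminished fourth up from D5 is Gb5.
A major sixth up from Gb5 is Eb6.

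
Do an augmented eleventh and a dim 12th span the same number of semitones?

Both span 18 semitones: an augmented eleventh and a diminished twelfth are the same chromatic distance.

Yes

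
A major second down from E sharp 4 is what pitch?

Two letter names down from E: D.
A major second spans 2 semitones, so from E#4 the target pitch is D#4.

D sharp 4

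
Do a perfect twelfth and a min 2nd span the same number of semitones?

No

A perfect twelfth is 19 semitones but a minor second is 1 semitone — different sizes.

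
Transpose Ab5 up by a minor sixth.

Counting six letter names up from A lands on F.
A minor sixth spans 8 semitones, so from Ab5 the target pitch is Fb6.

Fb6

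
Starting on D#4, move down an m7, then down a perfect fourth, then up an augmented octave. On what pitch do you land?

A minor seventh down from D#4 is E#3.
Down a perfect fourth from E#3: B#2 (5 semitones down).
An augmented octave up from B#2 is B##3.

B##3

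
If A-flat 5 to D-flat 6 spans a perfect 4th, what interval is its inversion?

Interval numbers invert to sum to nine: 4 + 5 = 9, so a fourth inverts to a fifth.
The quality also flips — perfect stays perfect — giving a perfect fifth.

perfect 5th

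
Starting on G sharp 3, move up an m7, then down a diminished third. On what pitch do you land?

G#3 up a minor seventh → F#4 (10 semitones).
Down a diminished third from F#4: D##4 (2 semitones down).

D double-sharp 4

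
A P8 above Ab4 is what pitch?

Ab5

An octave keeps the letter name A, an octave up from A.
Moving 12 semitones up from Ab4 (the size of a perfect octave) reaches Ab5.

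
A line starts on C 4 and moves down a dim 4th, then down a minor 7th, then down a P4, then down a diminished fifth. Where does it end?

Down a diminished fourth from C4: G#3 (4 semitones down).
Down a minor seventh from G#3: A#2 (10 semitones down).
A perfect fourth down from A#2 is E#2.
E#2 down a diminished fifth → A##1 (6 semitones).

A double-sharp 1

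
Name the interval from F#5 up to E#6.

M7

F to E spans seven letter names (F-G-A-B-C-D-E): a seventh.
F#5 to E#6 is 11 semitones, matching the major seventh exactly, so the quality is major.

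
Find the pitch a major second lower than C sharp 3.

B 2

Two letter names down from C: B.
A major second is 2 semitones; 2 semitones down from C#3 gives B2.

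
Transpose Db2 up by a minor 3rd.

Three letter names up from D: F.
A minor third is 3 semitones; 3 semitones up from Db2 gives Fb2.

Fb2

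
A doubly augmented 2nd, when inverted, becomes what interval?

doubly diminished 7th

Inverted interval numbers add to nine, so a second pairs with a seventh (2 + 7 = 9).
Quality inverts too: doubly augmented becomes doubly diminished. That makes the inversion a doubly diminished seventh.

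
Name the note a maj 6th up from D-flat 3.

The sixth takes the letter from D up to B.
A major sixth is 9 semitones; 9 semitones up from Db3 gives Bb3.

B-flat 3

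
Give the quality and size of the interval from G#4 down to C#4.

Descending from G#4 to C#4 is the same interval as ascending C#4 to G#4.
C to G spans five letter names (C-D-E-F-G), so the interval is some kind of fifth.
C#4 to G#4 is 7 semitones, matching the perfect fifth exactly, so the quality is perfect.

perfect fifth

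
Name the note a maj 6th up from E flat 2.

C 3

Six letter names up from E: C.
Moving 9 semitones up from Eb2 (the size of a major sixth) reaches C3.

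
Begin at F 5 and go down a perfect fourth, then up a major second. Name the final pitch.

F5 down a perfect fourth → C5 (5 semitones).
C5 up a major second → D5 (2 semitones).

D 5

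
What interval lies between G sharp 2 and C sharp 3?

G to C spans four letter names (G-A-B-C) — that makes it a fourth of some quality.
The perfect fourth spans 5 semitones, and G#2 to C#3 is exactly 5 semitones — so this is a perfect fourth.

perfect fourth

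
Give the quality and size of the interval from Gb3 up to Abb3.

minor second

G to A spans two letter names (G-A) — that makes it a second of some quality.
At 1 semitone, Gb3→Abb3 falls one short of a major second: minor.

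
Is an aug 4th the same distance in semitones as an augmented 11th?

An augmented fourth is 6 semitones but an augmented eleventh is 18 semitones — different sizes.

No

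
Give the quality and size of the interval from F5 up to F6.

perfect octave

F to F is the same letter name, plus an octave: an octave.
F5 to F6 is 12 semitones, matching the perfect octave exactly, so the quality is perfect.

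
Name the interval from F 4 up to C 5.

perfect fifth

F to C spans five letter names (F-G-A-B-C) — that makes it a fifth of some quality.
Counting semitones, F4→C5 is 7, which is the perfect fifth.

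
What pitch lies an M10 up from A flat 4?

Counting three letter names plus an octave up from A lands on C.
A major tenth spans 16 semitones, so from Ab4 the target pitch is C6.

C 6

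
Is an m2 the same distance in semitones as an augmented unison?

Yes

A minor second spans 1 semitone, and an augmented unison also spans 1 semitone — they're enharmonic.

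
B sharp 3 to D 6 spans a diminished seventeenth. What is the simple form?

Each octave removed subtracts seven from the number: 17 − 14 = 3.
That makes a diminished seventeenth a compound diminished third — 2 octaves plus a diminished third.

d3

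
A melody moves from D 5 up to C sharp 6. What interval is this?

major seventh

D to C spans seven letter names (D-E-F-G-A-B-C), so the interval is some kind of seventh.
D5 to C#6 is 11 semitones, matching the major seventh exactly, so the quality is major.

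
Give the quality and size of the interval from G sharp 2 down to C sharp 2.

Descending from G#2 to C#2 is the same interval as ascending C#2 to G#2.
C to G spans five letter names (C-D-E-F-G), so the interval is some kind of fifth.
C#2 to G#2 is 7 semitones, matching the perfect fifth exactly, so the quality is perfect.

perfect fifth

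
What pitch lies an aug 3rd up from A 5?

The third takes the letter from A up to C.
An augmented third is 5 semitones; 5 semitones up from A5 gives C##6.

C double-sharp 6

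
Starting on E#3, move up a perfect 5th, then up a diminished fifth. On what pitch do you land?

F#4

A perfect fifth up from E#3 is B#3.
B#3 up a diminished fifth → F#4 (6 semitones).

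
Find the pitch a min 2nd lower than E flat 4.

Two letter names down from E: D.
A minor second is 1 semitone; 1 semitone down from Eb4 gives D4.

D 4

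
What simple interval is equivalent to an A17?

Take out 2 octaves (14 from the number): 17 − 14 = 3.
That makes an augmented seventeenth a compound augmented third — 2 octaves plus an augmented third.

A3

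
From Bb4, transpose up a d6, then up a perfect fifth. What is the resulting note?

Dbb6

Bb4 up a diminished sixth → Gbb5 (7 semitones).
Gbb5 up a perfect fifth → Dbb6 (7 semitones).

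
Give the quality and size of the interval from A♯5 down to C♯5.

major 6th

Descending from A#5 to C#5 is the same interval as ascending C#5 to A#5.
C to A spans six letter names (C-D-E-F-G-A): a sixth.
The major sixth spans 9 semitones, and C#5 to A#5 is exactly 9 semitones — so this is a major sixth.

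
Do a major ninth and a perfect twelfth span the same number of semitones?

No

A major ninth is 14 semitones but a perfect twelfth is 19 semitones — different sizes.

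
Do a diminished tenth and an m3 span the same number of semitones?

No

A diminished tenth is 14 semitones but a minor third is 3 semitones — different sizes.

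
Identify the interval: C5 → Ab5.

minor sixth

C to A spans six letter names (C-D-E-F-G-A): a sixth.
A major sixth would be 9 semitones, but C5 to Ab5 is 8 — one semitone narrower, making it a minor sixth.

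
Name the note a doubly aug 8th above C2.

For an octave the letter name doesn't change: still C, an octave up.
A doubly augmented octave spans 14 semitones, so from C2 the target pitch is C##3.

C##3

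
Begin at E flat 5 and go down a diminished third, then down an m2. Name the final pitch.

B sharp 4

Eb5 down a diminished third → C#5 (2 semitones).
C#5 down a minor second → B#4 (1 semitone).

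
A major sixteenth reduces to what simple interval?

Subtracting seven from the interval number removes an octave: 16 − 14 = 2.
That makes a major sixteenth a compound major second — 2 octaves plus a major second.

major second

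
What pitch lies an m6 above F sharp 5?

Counting six letter names up from F lands on D.
Moving 8 semitones up from F#5 (the size of a minor sixth) reaches D6.

D 6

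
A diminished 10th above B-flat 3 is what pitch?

D-double-flat 5

Counting three letter names plus an octave up from B lands on D.
A diminished tenth spans 14 semitones, so from Bb3 the target pitch is Dbb5.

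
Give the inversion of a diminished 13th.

First reduce the compound diminished thirteenth to its simple form, a diminished sixth.
Interval numbers invert to sum to nine: 6 + 3 = 9, so a sixth inverts to a third.
And diminished becomes augmented under inversion, so we get an augmented third.

A3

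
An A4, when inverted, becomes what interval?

diminished fifth

Interval numbers invert to sum to nine: 4 + 5 = 9, so a fourth inverts to a fifth.
Quality inverts too: augmented becomes diminished. That makes the inversion a diminished fifth.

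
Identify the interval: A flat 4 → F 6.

A to F spans six letter names (A-B-C-D-E-F), plus an octave, so the interval is some kind of thirteenth.
Counting semitones, Ab4→F6 is 21, which is the major thirteenth.
(Equivalently, a compound major sixth: a major sixth plus an octave.)

major 13th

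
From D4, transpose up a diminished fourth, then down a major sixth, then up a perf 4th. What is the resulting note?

Ebb4

A diminished fourth up from D4 is Gb4.
A major sixth down from Gb4 is Bbb3.
Bbb3 up a perfect fourth → Ebb4 (5 semitones).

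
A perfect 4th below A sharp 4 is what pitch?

Four letter names down from A: E.
A perfect fourth spans 5 semitones, so from A#4 the target pitch is E#4.

E sharp 4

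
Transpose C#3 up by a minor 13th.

The thirteenth's letter: C up six letter names plus an octave → A.
A minor thirteenth is 20 semitones; 20 semitones up from C#3 gives A4.

A4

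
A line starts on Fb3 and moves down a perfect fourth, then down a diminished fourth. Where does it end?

G2

A perfect fourth down from Fb3 is Cb3.
Cb3 down a diminished fourth → G2 (4 semitones).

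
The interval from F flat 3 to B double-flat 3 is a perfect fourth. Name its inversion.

P5

Interval numbers invert to sum to nine: 4 + 5 = 9, so a fourth inverts to a fifth.
And perfect stays perfect under inversion, so we get a perfect fifth.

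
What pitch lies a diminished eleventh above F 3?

B-double-flat 4

The eleventh's letter: F up four letter names plus an octave → B.
Moving 16 semitones up from F3 (the size of a diminished eleventh) reaches Bbb4.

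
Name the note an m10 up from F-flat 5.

The tenth's letter: F up three letter names plus an octave → A.
Moving 15 semitones up from Fb5 (the size of a minor tenth) reaches Abb6.

A-double-flat 6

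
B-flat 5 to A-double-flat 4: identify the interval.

augmented ninth

Descending from Bb5 to Abb4 is the same interval as ascending Abb4 to Bb5.
A to B spans two letter names (A-B), plus an octave — that makes it a ninth of some quality.
Abb4 to Bb5 spans 15 semitones — one semitone wider than the major ninth (14) — giving an augmented ninth.
(Equivalently, a compound augmented second: an augmented second plus an octave.)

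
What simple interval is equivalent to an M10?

Take out an octave (7 from the number): 10 − 7 = 3.
That makes a major tenth a compound major third — an octave plus a major third.

M3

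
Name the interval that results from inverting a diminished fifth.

augmented fourth

Inverted interval numbers add to nine, so a fifth pairs with a fourth (5 + 4 = 9).
And diminished becomes augmented under inversion, so we get an augmented fourth.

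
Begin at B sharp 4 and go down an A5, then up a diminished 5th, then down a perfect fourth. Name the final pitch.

An augmented fifth down from B#4 is E4.
E4 up a diminished fifth → Bb4 (6 semitones).
Bb4 down a perfect fourth → F4 (5 semitones).

F 4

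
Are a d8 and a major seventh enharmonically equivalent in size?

Yes

A diminished octave spans 11 semitones, and a major seventh also spans 11 semitones — they're enharmonic.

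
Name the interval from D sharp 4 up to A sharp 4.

D to A spans five letter names (D-E-F-G-A): a fifth.
The perfect fifth spans 7 semitones, and D#4 to A#4 is exactly 7 semitones — so this is a perfect fifth.

P5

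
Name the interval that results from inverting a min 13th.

First reduce the compound minor thirteenth to its simple form, a minor sixth.
The rule of nine gives the new number: 9 − 6 = 3, so a sixth becomes a third.
Quality inverts too: minor becomes major. That makes the inversion a major third.

M3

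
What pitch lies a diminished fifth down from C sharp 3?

F double-sharp 2

Five letter names down from C: F.
A diminished fifth spans 6 semitones, so from C#3 the target pitch is F##2.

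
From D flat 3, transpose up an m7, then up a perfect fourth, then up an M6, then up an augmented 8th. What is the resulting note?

Db3 up a minor seventh → Cb4 (10 semitones).
A perfect fourth up from Cb4 is Fb4.
Fb4 up a major sixth → Db5 (9 semitones).
An augmented octave up from Db5 is D6.

D 6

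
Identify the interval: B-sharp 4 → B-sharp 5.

B to B is the same letter name, plus an octave — that makes it an octave of some quality.
Counting semitones, B#4→B#5 is 12, which is the perfect octave.

perfect octave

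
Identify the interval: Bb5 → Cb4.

M14

Descending from Bb5 to Cb4 is the same interval as ascending Cb4 to Bb5.
C to B spans seven letter names (C-D-E-F-G-A-B), plus an octave — that makes it a fourteenth of some quality.
Counting semitones, Cb4→Bb5 is 23, which is the major fourteenth.
(Equivalently, a compound major seventh: a major seventh plus an octave.)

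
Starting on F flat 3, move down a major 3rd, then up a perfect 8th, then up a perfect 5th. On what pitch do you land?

A double-flat 4

Fb3 down a major third → Dbb3 (4 semitones).
Up a perfect octave from Dbb3: Dbb4 (12 semitones up).
A perfect fifth up from Dbb4 is Abb4.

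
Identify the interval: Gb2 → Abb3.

minor ninth

G to A spans two letter names (G-A), plus an octave, so the interval is some kind of ninth.
Gb2 to Abb3 is 13 semitones, a half step short of the major ninth (14), so this is minor.
(Equivalently, a compound minor second: a minor second plus an octave.)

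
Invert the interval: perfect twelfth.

First reduce the compound perfect twelfth to its simple form, a perfect fifth.
Interval numbers invert to sum to nine: 5 + 4 = 9, so a fifth inverts to a fourth.
The quality also flips — perfect stays perfect — giving a perfect fourth.

perfect fourth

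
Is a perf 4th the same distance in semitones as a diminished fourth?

A perfect fourth spans 5 semitones; a diminished fourth spans 4 semitones. They differ by 1.

No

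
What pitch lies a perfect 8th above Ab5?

Ab6

The letter stays A (same as the start), shifted an octave up.
Moving 12 semitones up from Ab5 (the size of a perfect octave) reaches Ab6.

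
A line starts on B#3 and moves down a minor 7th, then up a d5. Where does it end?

B#3 down a minor seventh → C##3 (10 semitones).
A diminished fifth up from C##3 is G#3.

G#3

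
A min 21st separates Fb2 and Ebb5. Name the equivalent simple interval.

minor seventh

Each octave removed subtracts seven from the number: 21 − 14 = 7.
Quality carries through unchanged, so the simple form is a minor seventh.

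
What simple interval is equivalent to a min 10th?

minor 3rd

Take out an octave (7 from the number): 10 − 7 = 3.
That makes a minor tenth a compound minor third — an octave plus a minor third.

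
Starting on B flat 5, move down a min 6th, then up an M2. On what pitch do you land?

Bb5 down a minor sixth → D5 (8 semitones).
A major second up from D5 is E5.

E 5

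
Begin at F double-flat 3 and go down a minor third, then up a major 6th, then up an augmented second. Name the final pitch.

Fbb3 down a minor third → Dbb3 (3 semitones).
Up a major sixth from Dbb3: Bbb3 (9 semitones up).
Bbb3 up an augmented second → C4 (3 semitones).

C 4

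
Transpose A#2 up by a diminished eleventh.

Four letters up from A (plus an octave) reaches D.
A diminished eleventh spans 16 semitones, so from A#2 the target pitch is D4.

D4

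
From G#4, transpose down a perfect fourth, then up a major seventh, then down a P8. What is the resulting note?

C##4

Down a perfect fourth from G#4: D#4 (5 semitones down).
A major seventh up from D#4 is C##5.
Down a perfect octave from C##5: C##4 (12 semitones down).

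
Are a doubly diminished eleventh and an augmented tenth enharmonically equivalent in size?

A doubly diminished eleventh is 15 semitones but an augmented tenth is 17 semitones — different sizes.

No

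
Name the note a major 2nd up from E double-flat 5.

Counting two letter names up from E lands on F.
A major second is 2 semitones; 2 semitones up from Ebb5 gives Fb5.

F flat 5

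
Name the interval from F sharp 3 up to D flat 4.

diminished 6th

F to D spans six letter names (F-G-A-B-C-D): a sixth.
F#3 to Db4 spans 7 semitones — two semitones narrower than the major sixth (9) — giving a diminished sixth.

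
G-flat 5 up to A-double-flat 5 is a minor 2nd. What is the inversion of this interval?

Inverted interval numbers add to nine, so a second pairs with a seventh (2 + 7 = 9).
The quality also flips — minor becomes major — giving a major seventh.

major seventh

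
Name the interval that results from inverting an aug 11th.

diminished 5th

First reduce the compound augmented eleventh to its simple form, an augmented fourth.
Inverted interval numbers add to nine, so a fourth pairs with a fifth (4 + 5 = 9).
And augmented becomes diminished under inversion, so we get a diminished fifth.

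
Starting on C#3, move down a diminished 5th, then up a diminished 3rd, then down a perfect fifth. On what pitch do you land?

D2

A diminished fifth down from C#3 is F##2.
F##2 up a diminished third → A2 (2 semitones).
A2 down a perfect fifth → D2 (7 semitones).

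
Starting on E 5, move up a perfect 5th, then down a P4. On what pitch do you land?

F sharp 5

E5 up a perfect fifth → B5 (7 semitones).
B5 down a perfect fourth → F#5 (5 semitones).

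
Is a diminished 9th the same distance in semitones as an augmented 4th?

A diminished ninth is 12 semitones but an augmented fourth is 6 semitones — different sizes.

No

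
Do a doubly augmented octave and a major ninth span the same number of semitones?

A doubly augmented octave spans 14 semitones, and a major ninth also spans 14 semitones — they're enharmonic.

Yes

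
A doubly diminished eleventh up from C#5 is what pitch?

Counting four letter names plus an octave up from C lands on F.
A doubly diminished eleventh spans 15 semitones, so from C#5 the target pitch is Fb6.

Fb6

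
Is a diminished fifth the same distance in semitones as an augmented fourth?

A diminished fifth spans 6 semitones, and an augmented fourth also spans 6 semitones — they're enharmonic.

Yes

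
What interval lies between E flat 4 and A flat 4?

E to A spans four letter names (E-F-G-A): a fourth.
The perfect fourth spans 5 semitones, and Eb4 to Ab4 is exactly 5 semitones — so this is a perfect fourth.

perfect fourth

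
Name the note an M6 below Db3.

The sixth takes the letter from D down to F.
A major sixth is 9 semitones; 9 semitones down from Db3 gives Fb2.

Fb2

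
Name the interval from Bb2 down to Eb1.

Descending from Bb2 to Eb1 is the same interval as ascending Eb1 to Bb2.
E to B spans five letter names (E-F-G-A-B), plus an octave: a twelfth.
Eb1 to Bb2 is 19 semitones, matching the perfect twelfth exactly, so the quality is perfect.
(Equivalently, a compound perfect fifth: a perfect fifth plus an octave.)

perfect twelfth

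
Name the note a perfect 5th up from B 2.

F-sharp 3

The fifth takes the letter from B up to F.
A perfect fifth spans 7 semitones, so from B2 the target pitch is F#3.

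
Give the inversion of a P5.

Interval numbers invert to sum to nine: 5 + 4 = 9, so a fifth inverts to a fourth.
Quality inverts too: perfect stays perfect. That makes the inversion a perfect fourth.

perfect 4th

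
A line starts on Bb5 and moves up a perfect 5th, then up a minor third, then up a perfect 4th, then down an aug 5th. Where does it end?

Up a perfect fifth from Bb5: F6 (7 semitones up).
Up a minor third from F6: Ab6 (3 semitones up).
Up a perfect fourth from Ab6: Db7 (5 semitones up).
An augmented fifth down from Db7 is Gbb6.

Gbb6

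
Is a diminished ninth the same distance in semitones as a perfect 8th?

Yes

Both span 12 semitones: a diminished ninth and a perfect octave are the same chromatic distance.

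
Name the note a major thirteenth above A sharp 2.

The thirteenth's letter: A up six letter names plus an octave → F.
A major thirteenth is 21 semitones; 21 semitones up from A#2 gives F##4.

F double-sharp 4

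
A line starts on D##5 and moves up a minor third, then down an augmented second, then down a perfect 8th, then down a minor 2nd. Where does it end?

D#4

D##5 up a minor third → F##5 (3 semitones).
An augmented second down from F##5 is E5.
Down a perfect octave from E5: E4 (12 semitones down).
Down a minor second from E4: D#4 (1 semitone down).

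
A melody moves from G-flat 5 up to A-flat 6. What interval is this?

M9

G to A spans two letter names (G-A), plus an octave — that makes it a ninth of some quality.
The major ninth spans 14 semitones, and Gb5 to Ab6 is exactly 14 semitones — so this is a major ninth.
(Equivalently, a compound major second: a major second plus an octave.)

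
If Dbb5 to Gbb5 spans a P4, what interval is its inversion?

perfect fifth

The rule of nine gives the new number: 9 − 4 = 5, so a fourth becomes a fifth.
Quality inverts too: perfect stays perfect. That makes the inversion a perfect fifth.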